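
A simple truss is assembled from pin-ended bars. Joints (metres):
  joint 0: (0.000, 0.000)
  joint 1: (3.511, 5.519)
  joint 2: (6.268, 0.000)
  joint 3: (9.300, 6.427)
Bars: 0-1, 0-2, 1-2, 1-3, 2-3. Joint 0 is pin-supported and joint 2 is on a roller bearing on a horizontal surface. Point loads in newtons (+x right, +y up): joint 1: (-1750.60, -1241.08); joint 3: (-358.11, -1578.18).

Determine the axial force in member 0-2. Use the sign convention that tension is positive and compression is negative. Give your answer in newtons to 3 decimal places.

-1032.896

N=4 nodes, M=5 members, R=3 reactions → 2N=8, M+R=8
member 0 (0-1): L=6.5411, (cx,cy)=(0.5368,0.8437)
member 1 (0-2): L=6.2680, (cx,cy)=(1.0000,0.0000)
member 2 (1-2): L=6.1693, (cx,cy)=(0.4469,-0.8946)
member 3 (1-3): L=5.8598, (cx,cy)=(0.9879,0.1550)
member 4 (2-3): L=7.1063, (cx,cy)=(0.4267,0.9044)
solve A·x = −loads:
  F[0-1] = -2004.2853 N (compression)
  F[0-2] = -1032.8963 N (compression)
  F[1-2] = +576.1987 N (tension)
  F[1-3] = +422.3910 N (tension)
  F[2-3] = -1817.3520 N (compression)
  Rx@0 = +2108.7100 N
  Ry@0 = +1691.0897 N
  Ry@2 = +1128.1703 N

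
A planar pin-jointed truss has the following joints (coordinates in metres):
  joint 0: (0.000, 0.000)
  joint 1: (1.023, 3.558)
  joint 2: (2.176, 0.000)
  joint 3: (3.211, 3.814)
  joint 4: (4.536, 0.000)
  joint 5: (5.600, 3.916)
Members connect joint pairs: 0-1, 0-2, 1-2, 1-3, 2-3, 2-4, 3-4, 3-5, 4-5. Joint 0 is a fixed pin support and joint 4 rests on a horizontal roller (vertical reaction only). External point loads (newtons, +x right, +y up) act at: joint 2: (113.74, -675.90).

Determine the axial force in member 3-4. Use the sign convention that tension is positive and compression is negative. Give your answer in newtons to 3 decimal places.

-343.250

N=6 nodes, M=9 members, R=3 reactions → 2N=12, M+R=12
member 0 (0-1): L=3.7021, (cx,cy)=(0.2763,0.9611)
member 1 (0-2): L=2.1760, (cx,cy)=(1.0000,0.0000)
member 2 (1-2): L=3.7402, (cx,cy)=(0.3083,-0.9513)
member 3 (1-3): L=2.2029, (cx,cy)=(0.9932,0.1162)
member 4 (2-3): L=3.9519, (cx,cy)=(0.2619,0.9651)
member 5 (2-4): L=2.3600, (cx,cy)=(1.0000,0.0000)
member 6 (3-4): L=4.0376, (cx,cy)=(0.3282,-0.9446)
member 7 (3-5): L=2.3912, (cx,cy)=(0.9991,0.0427)
member 8 (4-5): L=4.0580, (cx,cy)=(0.2622,0.9650)
solve A·x = −loads:
  F[0-1] = -365.9057 N (compression)
  F[0-2] = +214.8493 N (tension)
  F[1-2] = +344.1771 N (tension)
  F[1-3] = -208.6243 N (compression)
  F[2-3] = +361.0888 N (tension)
  F[2-4] = +112.6428 N (tension)
  F[3-4] = -343.2504 N (compression)
  F[3-5] = -0.0000 N (compression)
  F[4-5] = -0.0000 N (compression)
  Rx@0 = -113.7400 N
  Ry@0 = +351.6587 N
  Ry@4 = +324.2413 N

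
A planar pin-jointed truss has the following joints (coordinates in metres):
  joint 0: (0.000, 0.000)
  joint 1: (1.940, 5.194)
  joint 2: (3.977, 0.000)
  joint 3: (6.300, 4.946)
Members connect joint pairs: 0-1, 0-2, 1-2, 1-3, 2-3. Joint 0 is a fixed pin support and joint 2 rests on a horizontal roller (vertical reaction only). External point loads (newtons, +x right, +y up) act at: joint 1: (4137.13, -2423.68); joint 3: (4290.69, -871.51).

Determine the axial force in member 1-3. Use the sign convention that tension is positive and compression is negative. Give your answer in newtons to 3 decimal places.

N=4 nodes, M=5 members, R=3 reactions → 2N=8, M+R=8
member 0 (0-1): L=5.5445, (cx,cy)=(0.3499,0.9368)
member 1 (0-2): L=3.9770, (cx,cy)=(1.0000,0.0000)
member 2 (1-2): L=5.5792, (cx,cy)=(0.3651,-0.9310)
member 3 (1-3): L=4.3670, (cx,cy)=(0.9984,-0.0568)
member 4 (2-3): L=5.4644, (cx,cy)=(0.4251,0.9051)
solve A·x = −loads:
  F[0-1] = +10682.1527 N (tension)
  F[0-2] = +4690.1595 N (tension)
  F[1-2] = -13632.0677 N (compression)
  F[1-3] = +4585.1185 N (tension)
  F[2-3] = -675.1745 N (compression)
  Rx@0 = -8427.8200 N
  Ry@0 = -10006.9116 N
  Ry@2 = +13302.1016 N

4585.118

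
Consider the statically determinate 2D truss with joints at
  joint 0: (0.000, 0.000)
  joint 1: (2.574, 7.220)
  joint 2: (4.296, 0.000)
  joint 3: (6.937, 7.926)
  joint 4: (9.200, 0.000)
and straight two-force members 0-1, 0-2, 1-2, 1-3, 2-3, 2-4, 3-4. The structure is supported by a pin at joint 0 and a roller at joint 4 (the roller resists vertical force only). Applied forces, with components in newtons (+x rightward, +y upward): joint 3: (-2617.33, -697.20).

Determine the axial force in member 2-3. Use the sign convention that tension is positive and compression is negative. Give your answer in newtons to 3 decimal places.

-2320.440

N=5 nodes, M=7 members, R=3 reactions → 2N=10, M+R=10
member 0 (0-1): L=7.6651, (cx,cy)=(0.3358,0.9419)
member 1 (0-2): L=4.2960, (cx,cy)=(1.0000,0.0000)
member 2 (1-2): L=7.4225, (cx,cy)=(0.2320,-0.9727)
member 3 (1-3): L=4.4198, (cx,cy)=(0.9872,0.1597)
member 4 (2-3): L=8.3544, (cx,cy)=(0.3161,0.9487)
member 5 (2-4): L=4.9040, (cx,cy)=(1.0000,0.0000)
member 6 (3-4): L=8.2427, (cx,cy)=(0.2745,-0.9616)
solve A·x = −loads:
  F[0-1] = -2575.9675 N (compression)
  F[0-2] = -1752.3010 N (compression)
  F[1-2] = +2263.1939 N (tension)
  F[1-3] = -1408.1645 N (compression)
  F[2-3] = -2320.4401 N (compression)
  F[2-4] = -493.7094 N (compression)
  F[3-4] = +1798.2830 N (tension)
  Rx@0 = +2617.3300 N
  Ry@0 = +2426.3827 N
  Ry@4 = -1729.1827 N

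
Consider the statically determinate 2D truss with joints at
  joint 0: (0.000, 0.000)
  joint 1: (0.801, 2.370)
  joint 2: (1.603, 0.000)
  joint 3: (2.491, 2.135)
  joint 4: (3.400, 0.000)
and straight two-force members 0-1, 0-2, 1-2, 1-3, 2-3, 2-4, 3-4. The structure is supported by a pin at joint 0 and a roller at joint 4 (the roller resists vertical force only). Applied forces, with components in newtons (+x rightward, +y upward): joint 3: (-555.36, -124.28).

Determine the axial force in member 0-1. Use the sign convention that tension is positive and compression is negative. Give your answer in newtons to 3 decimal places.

-403.185

N=5 nodes, M=7 members, R=3 reactions → 2N=10, M+R=10
member 0 (0-1): L=2.5017, (cx,cy)=(0.3202,0.9474)
member 1 (0-2): L=1.6030, (cx,cy)=(1.0000,0.0000)
member 2 (1-2): L=2.5020, (cx,cy)=(0.3205,-0.9472)
member 3 (1-3): L=1.7063, (cx,cy)=(0.9905,-0.1377)
member 4 (2-3): L=2.3123, (cx,cy)=(0.3840,0.9233)
member 5 (2-4): L=1.7970, (cx,cy)=(1.0000,0.0000)
member 6 (3-4): L=2.3205, (cx,cy)=(0.3917,-0.9201)
solve A·x = −loads:
  F[0-1] = -403.1853 N (compression)
  F[0-2] = -426.2672 N (compression)
  F[1-2] = +443.0348 N (tension)
  F[1-3] = -273.7121 N (compression)
  F[2-3] = -454.5098 N (compression)
  F[2-4] = -109.7101 N (compression)
  F[3-4] = +280.0631 N (tension)
  Rx@0 = +555.3600 N
  Ry@0 = +381.9600 N
  Ry@4 = -257.6800 N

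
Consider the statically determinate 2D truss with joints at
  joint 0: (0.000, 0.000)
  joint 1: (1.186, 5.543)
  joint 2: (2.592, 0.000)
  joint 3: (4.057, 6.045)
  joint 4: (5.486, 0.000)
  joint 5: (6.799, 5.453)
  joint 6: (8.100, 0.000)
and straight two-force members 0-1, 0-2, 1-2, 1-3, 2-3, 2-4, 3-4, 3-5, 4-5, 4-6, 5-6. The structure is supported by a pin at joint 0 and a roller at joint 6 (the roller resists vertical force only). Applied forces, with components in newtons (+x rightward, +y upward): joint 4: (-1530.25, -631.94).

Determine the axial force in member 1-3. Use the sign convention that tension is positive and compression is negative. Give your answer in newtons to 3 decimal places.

N=7 nodes, M=11 members, R=3 reactions → 2N=14, M+R=14
member 0 (0-1): L=5.6685, (cx,cy)=(0.2092,0.9779)
member 1 (0-2): L=2.5920, (cx,cy)=(1.0000,0.0000)
member 2 (1-2): L=5.7185, (cx,cy)=(0.2459,-0.9693)
member 3 (1-3): L=2.9146, (cx,cy)=(0.9851,0.1722)
member 4 (2-3): L=6.2200, (cx,cy)=(0.2355,0.9719)
member 5 (2-4): L=2.8940, (cx,cy)=(1.0000,0.0000)
member 6 (3-4): L=6.2116, (cx,cy)=(0.2301,-0.9732)
member 7 (3-5): L=2.8052, (cx,cy)=(0.9775,-0.2110)
member 8 (4-5): L=5.6088, (cx,cy)=(0.2341,0.9722)
member 9 (4-6): L=2.6140, (cx,cy)=(1.0000,0.0000)
member 10 (5-6): L=5.6061, (cx,cy)=(0.2321,-0.9727)
solve A·x = −loads:
  F[0-1] = -208.5531 N (compression)
  F[0-2] = -1486.6149 N (compression)
  F[1-2] = +193.9234 N (tension)
  F[1-3] = -92.6999 N (compression)
  F[2-3] = -193.4120 N (compression)
  F[2-4] = -1393.3810 N (compression)
  F[3-4] = +252.8261 N (tension)
  F[3-5] = -199.5262 N (compression)
  F[4-5] = +396.9241 N (tension)
  F[4-6] = +102.1147 N (tension)
  F[5-6] = -440.0157 N (compression)
  Rx@0 = +1530.2500 N
  Ry@0 = +203.9372 N
  Ry@6 = +428.0028 N

-92.700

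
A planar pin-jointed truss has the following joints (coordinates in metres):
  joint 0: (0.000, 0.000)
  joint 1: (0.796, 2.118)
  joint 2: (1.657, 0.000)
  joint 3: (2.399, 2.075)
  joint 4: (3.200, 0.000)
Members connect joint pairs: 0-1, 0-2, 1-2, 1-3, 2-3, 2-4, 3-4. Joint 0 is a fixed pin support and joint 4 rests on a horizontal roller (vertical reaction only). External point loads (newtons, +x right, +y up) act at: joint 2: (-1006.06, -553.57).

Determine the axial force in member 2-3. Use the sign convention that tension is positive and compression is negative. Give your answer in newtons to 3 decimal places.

298.406

N=5 nodes, M=7 members, R=3 reactions → 2N=10, M+R=10
member 0 (0-1): L=2.2626, (cx,cy)=(0.3518,0.9361)
member 1 (0-2): L=1.6570, (cx,cy)=(1.0000,0.0000)
member 2 (1-2): L=2.2863, (cx,cy)=(0.3766,-0.9264)
member 3 (1-3): L=1.6036, (cx,cy)=(0.9996,-0.0268)
member 4 (2-3): L=2.2037, (cx,cy)=(0.3367,0.9416)
member 5 (2-4): L=1.5430, (cx,cy)=(1.0000,0.0000)
member 6 (3-4): L=2.2242, (cx,cy)=(0.3601,-0.9329)
solve A·x = −loads:
  F[0-1] = -285.1530 N (compression)
  F[0-2] = -905.7428 N (compression)
  F[1-2] = +294.2505 N (tension)
  F[1-3] = -211.2045 N (compression)
  F[2-3] = +298.4064 N (tension)
  F[2-4] = +110.6521 N (tension)
  F[3-4] = -307.2613 N (compression)
  Rx@0 = +1006.0600 N
  Ry@0 = +266.9245 N
  Ry@4 = +286.6455 N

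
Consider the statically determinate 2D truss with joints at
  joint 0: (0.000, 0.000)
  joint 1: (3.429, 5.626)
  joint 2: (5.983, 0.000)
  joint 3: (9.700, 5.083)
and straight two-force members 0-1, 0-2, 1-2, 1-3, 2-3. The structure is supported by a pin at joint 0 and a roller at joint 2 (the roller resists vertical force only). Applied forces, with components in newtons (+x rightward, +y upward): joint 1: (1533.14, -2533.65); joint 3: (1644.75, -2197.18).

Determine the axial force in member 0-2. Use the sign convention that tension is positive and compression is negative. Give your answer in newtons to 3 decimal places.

1274.776

N=4 nodes, M=5 members, R=3 reactions → 2N=8, M+R=8
member 0 (0-1): L=6.5886, (cx,cy)=(0.5204,0.8539)
member 1 (0-2): L=5.9830, (cx,cy)=(1.0000,0.0000)
member 2 (1-2): L=6.1786, (cx,cy)=(0.4134,-0.9106)
member 3 (1-3): L=6.2945, (cx,cy)=(0.9963,-0.0863)
member 4 (2-3): L=6.2971, (cx,cy)=(0.5903,0.8072)
solve A·x = −loads:
  F[0-1] = +3656.7209 N (tension)
  F[0-2] = +1274.7759 N (tension)
  F[1-2] = -6502.4254 N (compression)
  F[1-3] = +3069.2840 N (tension)
  F[2-3] = -2393.9540 N (compression)
  Rx@0 = -3177.8900 N
  Ry@0 = -3122.4613 N
  Ry@2 = +7853.2913 N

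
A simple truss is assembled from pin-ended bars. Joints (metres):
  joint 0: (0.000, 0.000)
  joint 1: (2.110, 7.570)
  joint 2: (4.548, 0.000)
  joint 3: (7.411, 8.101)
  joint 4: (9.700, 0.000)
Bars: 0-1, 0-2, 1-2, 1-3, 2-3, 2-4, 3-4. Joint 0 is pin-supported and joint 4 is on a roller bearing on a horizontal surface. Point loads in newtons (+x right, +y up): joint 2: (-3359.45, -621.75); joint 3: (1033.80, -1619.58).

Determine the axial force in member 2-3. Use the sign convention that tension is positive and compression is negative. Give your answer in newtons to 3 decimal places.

N=5 nodes, M=7 members, R=3 reactions → 2N=10, M+R=10
member 0 (0-1): L=7.8586, (cx,cy)=(0.2685,0.9633)
member 1 (0-2): L=4.5480, (cx,cy)=(1.0000,0.0000)
member 2 (1-2): L=7.9529, (cx,cy)=(0.3066,-0.9519)
member 3 (1-3): L=5.3275, (cx,cy)=(0.9950,0.0997)
member 4 (2-3): L=8.5920, (cx,cy)=(0.3332,0.9429)
member 5 (2-4): L=5.1520, (cx,cy)=(1.0000,0.0000)
member 6 (3-4): L=8.4182, (cx,cy)=(0.2719,-0.9623)
solve A·x = −loads:
  F[0-1] = +156.7174 N (tension)
  F[0-2] = -2367.7281 N (compression)
  F[1-2] = -149.3525 N (compression)
  F[1-3] = +88.3025 N (tension)
  F[2-3] = +810.2149 N (tension)
  F[2-4] = +675.9608 N (tension)
  F[3-4] = -2485.9581 N (compression)
  Rx@0 = +2325.6500 N
  Ry@0 = -150.9628 N
  Ry@4 = +2392.2928 N

810.215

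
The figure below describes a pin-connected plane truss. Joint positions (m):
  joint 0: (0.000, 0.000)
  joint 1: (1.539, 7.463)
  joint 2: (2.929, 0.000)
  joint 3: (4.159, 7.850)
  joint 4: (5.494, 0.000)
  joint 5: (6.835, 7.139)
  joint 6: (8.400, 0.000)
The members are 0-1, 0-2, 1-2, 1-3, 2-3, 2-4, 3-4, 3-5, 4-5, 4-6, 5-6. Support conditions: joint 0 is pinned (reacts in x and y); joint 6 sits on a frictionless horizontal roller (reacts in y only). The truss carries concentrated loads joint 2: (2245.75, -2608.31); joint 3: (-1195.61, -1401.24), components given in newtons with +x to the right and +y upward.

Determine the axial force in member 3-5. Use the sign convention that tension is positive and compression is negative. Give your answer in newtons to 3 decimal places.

-194.943

N=7 nodes, M=11 members, R=3 reactions → 2N=14, M+R=14
member 0 (0-1): L=7.6200, (cx,cy)=(0.2020,0.9794)
member 1 (0-2): L=2.9290, (cx,cy)=(1.0000,0.0000)
member 2 (1-2): L=7.5913, (cx,cy)=(0.1831,-0.9831)
member 3 (1-3): L=2.6484, (cx,cy)=(0.9893,0.1461)
member 4 (2-3): L=7.9458, (cx,cy)=(0.1548,0.9879)
member 5 (2-4): L=2.5650, (cx,cy)=(1.0000,0.0000)
member 6 (3-4): L=7.9627, (cx,cy)=(0.1677,-0.9858)
member 7 (3-5): L=2.7688, (cx,cy)=(0.9665,-0.2568)
member 8 (4-5): L=7.2639, (cx,cy)=(0.1846,0.9828)
member 9 (4-6): L=2.9060, (cx,cy)=(1.0000,0.0000)
member 10 (5-6): L=7.3085, (cx,cy)=(0.2141,-0.9768)
solve A·x = −loads:
  F[0-1] = -3597.7442 N (compression)
  F[0-2] = +1776.7679 N (tension)
  F[1-2] = +3381.9796 N (tension)
  F[1-3] = -1360.4828 N (compression)
  F[2-3] = -725.2348 N (compression)
  F[2-4] = +262.5354 N (tension)
  F[3-4] = -442.1471 N (compression)
  F[3-5] = -194.9434 N (compression)
  F[4-5] = +443.5121 N (tension)
  F[4-6] = +106.5286 N (tension)
  F[5-6] = -497.4870 N (compression)
  Rx@0 = -1050.1400 N
  Ry@0 = +3523.6025 N
  Ry@6 = +485.9475 N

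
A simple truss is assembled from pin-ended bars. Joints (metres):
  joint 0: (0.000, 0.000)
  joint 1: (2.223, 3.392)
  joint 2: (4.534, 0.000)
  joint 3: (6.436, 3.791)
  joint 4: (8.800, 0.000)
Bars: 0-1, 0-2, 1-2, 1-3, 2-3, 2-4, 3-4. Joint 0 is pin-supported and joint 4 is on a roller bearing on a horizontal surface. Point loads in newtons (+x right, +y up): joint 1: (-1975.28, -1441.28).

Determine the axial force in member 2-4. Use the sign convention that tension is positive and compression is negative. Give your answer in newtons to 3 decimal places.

-247.745

N=5 nodes, M=7 members, R=3 reactions → 2N=10, M+R=10
member 0 (0-1): L=4.0555, (cx,cy)=(0.5481,0.8364)
member 1 (0-2): L=4.5340, (cx,cy)=(1.0000,0.0000)
member 2 (1-2): L=4.1044, (cx,cy)=(0.5630,-0.8264)
member 3 (1-3): L=4.2319, (cx,cy)=(0.9955,0.0943)
member 4 (2-3): L=4.2414, (cx,cy)=(0.4484,0.8938)
member 5 (2-4): L=4.2660, (cx,cy)=(1.0000,0.0000)
member 6 (3-4): L=4.4677, (cx,cy)=(0.5291,-0.8485)
solve A·x = −loads:
  F[0-1] = -2198.2330 N (compression)
  F[0-2] = -770.3421 N (compression)
  F[1-2] = +534.5286 N (tension)
  F[1-3] = +471.4764 N (tension)
  F[2-3] = -494.2271 N (compression)
  F[2-4] = -247.7452 N (compression)
  F[3-4] = +468.2093 N (tension)
  Rx@0 = +1975.2800 N
  Ry@0 = +1838.5737 N
  Ry@4 = -397.2937 N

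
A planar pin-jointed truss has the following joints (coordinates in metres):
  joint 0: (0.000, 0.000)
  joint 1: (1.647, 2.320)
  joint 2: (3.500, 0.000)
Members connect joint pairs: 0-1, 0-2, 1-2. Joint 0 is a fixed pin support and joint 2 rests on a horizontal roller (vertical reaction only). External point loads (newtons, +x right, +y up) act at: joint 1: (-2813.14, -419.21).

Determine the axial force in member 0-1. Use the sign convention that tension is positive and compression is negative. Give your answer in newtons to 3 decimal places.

-2559.002

N=3 nodes, M=3 members, R=3 reactions → 2N=6, M+R=6
member 0 (0-1): L=2.8452, (cx,cy)=(0.5789,0.8154)
member 1 (0-2): L=3.5000, (cx,cy)=(1.0000,0.0000)
member 2 (1-2): L=2.9692, (cx,cy)=(0.6241,-0.7814)
solve A·x = −loads:
  F[0-1] = -2559.0021 N (compression)
  F[0-2] = -1331.7972 N (compression)
  F[1-2] = +2134.0210 N (tension)
  Rx@0 = +2813.1400 N
  Ry@0 = +2086.6517 N
  Ry@2 = -1667.4417 N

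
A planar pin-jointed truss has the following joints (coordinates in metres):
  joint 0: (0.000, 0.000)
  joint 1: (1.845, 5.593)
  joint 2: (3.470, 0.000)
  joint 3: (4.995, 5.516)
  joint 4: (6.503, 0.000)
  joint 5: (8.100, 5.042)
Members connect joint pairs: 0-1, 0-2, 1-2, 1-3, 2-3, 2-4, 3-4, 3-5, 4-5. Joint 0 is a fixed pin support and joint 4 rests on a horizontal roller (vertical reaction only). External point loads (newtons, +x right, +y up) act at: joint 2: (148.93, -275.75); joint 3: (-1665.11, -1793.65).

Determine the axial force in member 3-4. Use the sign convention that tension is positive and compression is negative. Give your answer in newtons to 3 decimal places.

N=6 nodes, M=9 members, R=3 reactions → 2N=12, M+R=12
member 0 (0-1): L=5.8895, (cx,cy)=(0.3133,0.9497)
member 1 (0-2): L=3.4700, (cx,cy)=(1.0000,0.0000)
member 2 (1-2): L=5.8243, (cx,cy)=(0.2790,-0.9603)
member 3 (1-3): L=3.1509, (cx,cy)=(0.9997,-0.0244)
member 4 (2-3): L=5.7229, (cx,cy)=(0.2665,0.9638)
member 5 (2-4): L=3.0330, (cx,cy)=(1.0000,0.0000)
member 6 (3-4): L=5.7184, (cx,cy)=(0.2637,-0.9646)
member 7 (3-5): L=3.1410, (cx,cy)=(0.9885,-0.1509)
member 8 (4-5): L=5.2889, (cx,cy)=(0.3020,0.9533)
solve A·x = −loads:
  F[0-1] = -2060.6570 N (compression)
  F[0-2] = -870.6343 N (compression)
  F[1-2] = +2068.9810 N (tension)
  F[1-3] = -1223.1656 N (compression)
  F[2-3] = -1775.2602 N (compression)
  F[2-4] = +30.7476 N (tension)
  F[3-4] = -116.5965 N (compression)
  F[3-5] = +0.0000 N (tension)
  F[4-5] = -0.0000 N (compression)
  Rx@0 = +1516.1800 N
  Ry@0 = +1956.9308 N
  Ry@4 = +112.4692 N

-116.597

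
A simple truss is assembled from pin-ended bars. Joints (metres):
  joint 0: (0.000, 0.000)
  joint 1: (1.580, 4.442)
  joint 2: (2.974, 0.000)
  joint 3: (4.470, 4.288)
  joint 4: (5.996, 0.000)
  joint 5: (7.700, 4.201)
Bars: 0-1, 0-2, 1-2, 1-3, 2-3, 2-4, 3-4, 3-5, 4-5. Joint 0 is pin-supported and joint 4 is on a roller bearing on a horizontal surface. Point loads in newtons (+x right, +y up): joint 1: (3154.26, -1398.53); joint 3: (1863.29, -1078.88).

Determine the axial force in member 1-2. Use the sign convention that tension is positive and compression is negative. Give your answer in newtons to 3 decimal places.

N=6 nodes, M=9 members, R=3 reactions → 2N=12, M+R=12
member 0 (0-1): L=4.7146, (cx,cy)=(0.3351,0.9422)
member 1 (0-2): L=2.9740, (cx,cy)=(1.0000,0.0000)
member 2 (1-2): L=4.6556, (cx,cy)=(0.2994,-0.9541)
member 3 (1-3): L=2.8941, (cx,cy)=(0.9986,-0.0532)
member 4 (2-3): L=4.5415, (cx,cy)=(0.3294,0.9442)
member 5 (2-4): L=3.0220, (cx,cy)=(1.0000,0.0000)
member 6 (3-4): L=4.5514, (cx,cy)=(0.3353,-0.9421)
member 7 (3-5): L=3.2312, (cx,cy)=(0.9996,-0.0269)
member 8 (4-5): L=4.5334, (cx,cy)=(0.3759,0.9267)
solve A·x = −loads:
  F[0-1] = +2509.8344 N (tension)
  F[0-2] = +4176.4371 N (tension)
  F[1-2] = -3879.8815 N (compression)
  F[1-3] = -1153.0494 N (compression)
  F[2-3] = +3920.6967 N (tension)
  F[2-4] = +1723.1943 N (tension)
  F[3-4] = -5139.5926 N (compression)
  F[3-5] = +0.0000 N (tension)
  F[4-5] = -0.0000 N (compression)
  Rx@0 = -5017.5500 N
  Ry@0 = -2364.6983 N
  Ry@4 = +4842.1083 N

-3879.881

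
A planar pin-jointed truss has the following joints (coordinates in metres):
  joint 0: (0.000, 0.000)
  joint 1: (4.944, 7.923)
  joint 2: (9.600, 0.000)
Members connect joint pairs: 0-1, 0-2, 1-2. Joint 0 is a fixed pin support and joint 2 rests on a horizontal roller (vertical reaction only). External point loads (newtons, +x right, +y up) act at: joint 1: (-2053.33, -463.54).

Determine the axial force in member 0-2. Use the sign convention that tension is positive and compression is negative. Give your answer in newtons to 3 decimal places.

N=3 nodes, M=3 members, R=3 reactions → 2N=6, M+R=6
member 0 (0-1): L=9.3390, (cx,cy)=(0.5294,0.8484)
member 1 (0-2): L=9.6000, (cx,cy)=(1.0000,0.0000)
member 2 (1-2): L=9.1898, (cx,cy)=(0.5066,-0.8622)
solve A·x = −loads:
  F[0-1] = -2262.5032 N (compression)
  F[0-2] = -855.5779 N (compression)
  F[1-2] = +1688.6990 N (tension)
  Rx@0 = +2053.3300 N
  Ry@0 = +1919.4558 N
  Ry@2 = -1455.9158 N

-855.578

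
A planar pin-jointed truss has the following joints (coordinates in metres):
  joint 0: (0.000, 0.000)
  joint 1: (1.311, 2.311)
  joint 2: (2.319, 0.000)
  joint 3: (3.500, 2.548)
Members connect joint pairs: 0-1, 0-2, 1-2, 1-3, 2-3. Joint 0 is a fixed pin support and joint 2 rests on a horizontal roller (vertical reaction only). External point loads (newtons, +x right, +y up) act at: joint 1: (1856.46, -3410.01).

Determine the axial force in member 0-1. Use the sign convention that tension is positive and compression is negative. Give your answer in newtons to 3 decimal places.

422.890

N=4 nodes, M=5 members, R=3 reactions → 2N=8, M+R=8
member 0 (0-1): L=2.6570, (cx,cy)=(0.4934,0.8698)
member 1 (0-2): L=2.3190, (cx,cy)=(1.0000,0.0000)
member 2 (1-2): L=2.5213, (cx,cy)=(0.3998,-0.9166)
member 3 (1-3): L=2.2018, (cx,cy)=(0.9942,0.1076)
member 4 (2-3): L=2.8084, (cx,cy)=(0.4205,0.9073)
solve A·x = −loads:
  F[0-1] = +422.8905 N (tension)
  F[0-2] = +1647.7970 N (tension)
  F[1-2] = -4121.5630 N (compression)
  F[1-3] = -0.0000 N (compression)
  F[2-3] = +0.0000 N (tension)
  Rx@0 = -1856.4600 N
  Ry@0 = -367.8262 N
  Ry@2 = +3777.8362 N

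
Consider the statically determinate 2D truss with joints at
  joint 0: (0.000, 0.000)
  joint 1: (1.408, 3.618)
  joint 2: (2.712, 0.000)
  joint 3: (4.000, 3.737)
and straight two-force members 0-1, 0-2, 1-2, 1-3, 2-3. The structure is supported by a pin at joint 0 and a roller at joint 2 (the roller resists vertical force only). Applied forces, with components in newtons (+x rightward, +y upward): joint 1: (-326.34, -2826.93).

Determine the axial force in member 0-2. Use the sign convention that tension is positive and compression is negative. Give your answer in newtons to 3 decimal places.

N=4 nodes, M=5 members, R=3 reactions → 2N=8, M+R=8
member 0 (0-1): L=3.8823, (cx,cy)=(0.3627,0.9319)
member 1 (0-2): L=2.7120, (cx,cy)=(1.0000,0.0000)
member 2 (1-2): L=3.8458, (cx,cy)=(0.3391,-0.9408)
member 3 (1-3): L=2.5947, (cx,cy)=(0.9989,0.0459)
member 4 (2-3): L=3.9527, (cx,cy)=(0.3259,0.9454)
solve A·x = −loads:
  F[0-1] = -1925.7303 N (compression)
  F[0-2] = +372.0646 N (tension)
  F[1-2] = -1097.3112 N (compression)
  F[1-3] = +0.0000 N (tension)
  F[2-3] = -0.0000 N (compression)
  Rx@0 = +326.3400 N
  Ry@0 = +1794.6220 N
  Ry@2 = +1032.3080 N

372.065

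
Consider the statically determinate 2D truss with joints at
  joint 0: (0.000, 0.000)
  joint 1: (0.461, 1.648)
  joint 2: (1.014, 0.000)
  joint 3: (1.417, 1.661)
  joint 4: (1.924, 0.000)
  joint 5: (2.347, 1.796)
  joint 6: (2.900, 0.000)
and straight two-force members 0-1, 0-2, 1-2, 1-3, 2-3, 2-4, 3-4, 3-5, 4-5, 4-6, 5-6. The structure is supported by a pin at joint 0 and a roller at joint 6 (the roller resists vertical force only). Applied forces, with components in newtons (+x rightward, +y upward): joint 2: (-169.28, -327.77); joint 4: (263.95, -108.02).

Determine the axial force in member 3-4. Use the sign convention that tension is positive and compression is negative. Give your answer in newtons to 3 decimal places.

N=7 nodes, M=11 members, R=3 reactions → 2N=14, M+R=14
member 0 (0-1): L=1.7113, (cx,cy)=(0.2694,0.9630)
member 1 (0-2): L=1.0140, (cx,cy)=(1.0000,0.0000)
member 2 (1-2): L=1.7383, (cx,cy)=(0.3181,-0.9480)
member 3 (1-3): L=0.9561, (cx,cy)=(0.9999,0.0136)
member 4 (2-3): L=1.7092, (cx,cy)=(0.2358,0.9718)
member 5 (2-4): L=0.9100, (cx,cy)=(1.0000,0.0000)
member 6 (3-4): L=1.7367, (cx,cy)=(0.2919,-0.9564)
member 7 (3-5): L=0.9397, (cx,cy)=(0.9896,0.1437)
member 8 (4-5): L=1.8451, (cx,cy)=(0.2293,0.9734)
member 9 (4-6): L=0.9760, (cx,cy)=(1.0000,0.0000)
member 10 (5-6): L=1.8792, (cx,cy)=(0.2943,-0.9557)
solve A·x = −loads:
  F[0-1] = -259.0964 N (compression)
  F[0-2] = +164.4684 N (tension)
  F[1-2] = +260.9989 N (tension)
  F[1-3] = -152.8429 N (compression)
  F[2-3] = +82.6610 N (tension)
  F[2-4] = +397.2886 N (tension)
  F[3-4] = -97.7236 N (compression)
  F[3-5] = -105.9077 N (compression)
  F[4-5] = +206.9993 N (tension)
  F[4-6] = +57.3544 N (tension)
  F[5-6] = -194.9021 N (compression)
  Rx@0 = -94.6700 N
  Ry@0 = +249.5178 N
  Ry@6 = +186.2722 N

-97.724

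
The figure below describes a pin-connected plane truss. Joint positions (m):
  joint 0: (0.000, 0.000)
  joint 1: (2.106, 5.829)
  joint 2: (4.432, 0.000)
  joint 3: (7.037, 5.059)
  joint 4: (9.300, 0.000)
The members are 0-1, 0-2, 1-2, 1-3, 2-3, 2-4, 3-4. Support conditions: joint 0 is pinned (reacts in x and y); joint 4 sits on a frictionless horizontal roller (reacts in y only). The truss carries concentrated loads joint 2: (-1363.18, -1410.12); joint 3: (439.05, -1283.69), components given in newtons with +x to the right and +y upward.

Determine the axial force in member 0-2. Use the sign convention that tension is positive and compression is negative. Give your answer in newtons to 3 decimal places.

-630.885

N=5 nodes, M=7 members, R=3 reactions → 2N=10, M+R=10
member 0 (0-1): L=6.1978, (cx,cy)=(0.3398,0.9405)
member 1 (0-2): L=4.4320, (cx,cy)=(1.0000,0.0000)
member 2 (1-2): L=6.2759, (cx,cy)=(0.3706,-0.9288)
member 3 (1-3): L=4.9908, (cx,cy)=(0.9880,-0.1543)
member 4 (2-3): L=5.6903, (cx,cy)=(0.4578,0.8891)
member 5 (2-4): L=4.8680, (cx,cy)=(1.0000,0.0000)
member 6 (3-4): L=5.5421, (cx,cy)=(0.4083,-0.9128)
solve A·x = −loads:
  F[0-1] = -862.9951 N (compression)
  F[0-2] = -630.8850 N (compression)
  F[1-2] = +984.5302 N (tension)
  F[1-3] = -666.1086 N (compression)
  F[2-3] = +557.5617 N (tension)
  F[2-4] = +841.9330 N (tension)
  F[3-4] = -2061.8912 N (compression)
  Rx@0 = +924.1300 N
  Ry@0 = +811.6452 N
  Ry@4 = +1882.1648 N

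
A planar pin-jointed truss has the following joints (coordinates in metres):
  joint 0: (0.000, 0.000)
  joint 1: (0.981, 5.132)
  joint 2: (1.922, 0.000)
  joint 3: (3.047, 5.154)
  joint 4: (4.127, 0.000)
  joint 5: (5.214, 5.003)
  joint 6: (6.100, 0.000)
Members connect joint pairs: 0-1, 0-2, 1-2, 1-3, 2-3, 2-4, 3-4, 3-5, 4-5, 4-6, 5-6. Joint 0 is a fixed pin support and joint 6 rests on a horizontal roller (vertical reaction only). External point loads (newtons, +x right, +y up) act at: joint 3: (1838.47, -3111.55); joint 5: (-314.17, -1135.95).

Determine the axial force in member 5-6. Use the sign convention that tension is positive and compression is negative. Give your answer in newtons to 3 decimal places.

N=7 nodes, M=11 members, R=3 reactions → 2N=14, M+R=14
member 0 (0-1): L=5.2249, (cx,cy)=(0.1878,0.9822)
member 1 (0-2): L=1.9220, (cx,cy)=(1.0000,0.0000)
member 2 (1-2): L=5.2176, (cx,cy)=(0.1804,-0.9836)
member 3 (1-3): L=2.0661, (cx,cy)=(0.9999,0.0106)
member 4 (2-3): L=5.2754, (cx,cy)=(0.2133,0.9770)
member 5 (2-4): L=2.2050, (cx,cy)=(1.0000,0.0000)
member 6 (3-4): L=5.2659, (cx,cy)=(0.2051,-0.9787)
member 7 (3-5): L=2.1723, (cx,cy)=(0.9976,-0.0695)
member 8 (4-5): L=5.1197, (cx,cy)=(0.2123,0.9772)
member 9 (4-6): L=1.9730, (cx,cy)=(1.0000,0.0000)
member 10 (5-6): L=5.0808, (cx,cy)=(0.1744,-0.9847)
solve A·x = −loads:
  F[0-1] = -434.3360 N (compression)
  F[0-2] = +1605.8484 N (tension)
  F[1-2] = +431.9977 N (tension)
  F[1-3] = -159.4693 N (compression)
  F[2-3] = -434.9185 N (compression)
  F[2-4] = +1776.5092 N (tension)
  F[3-4] = -2632.8498 N (compression)
  F[3-5] = -1554.4639 N (compression)
  F[4-5] = +2637.0036 N (tension)
  F[4-6] = +676.6554 N (tension)
  F[5-6] = -3880.3414 N (compression)
  Rx@0 = -1524.3000 N
  Ry@0 = +426.6118 N
  Ry@6 = +3820.8882 N

-3880.341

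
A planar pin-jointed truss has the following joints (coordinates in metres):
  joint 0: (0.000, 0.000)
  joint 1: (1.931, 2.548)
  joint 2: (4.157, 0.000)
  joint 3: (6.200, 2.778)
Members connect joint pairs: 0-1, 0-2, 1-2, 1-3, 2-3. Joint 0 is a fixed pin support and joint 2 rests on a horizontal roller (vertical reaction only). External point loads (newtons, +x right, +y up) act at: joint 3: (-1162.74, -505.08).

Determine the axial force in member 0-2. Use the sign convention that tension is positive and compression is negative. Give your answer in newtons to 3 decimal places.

-761.991

N=4 nodes, M=5 members, R=3 reactions → 2N=8, M+R=8
member 0 (0-1): L=3.1970, (cx,cy)=(0.6040,0.7970)
member 1 (0-2): L=4.1570, (cx,cy)=(1.0000,0.0000)
member 2 (1-2): L=3.3834, (cx,cy)=(0.6579,-0.7531)
member 3 (1-3): L=4.2752, (cx,cy)=(0.9986,0.0538)
member 4 (2-3): L=3.4484, (cx,cy)=(0.5925,0.8056)
solve A·x = −loads:
  F[0-1] = -663.4962 N (compression)
  F[0-2] = -761.9908 N (compression)
  F[1-2] = +643.2264 N (tension)
  F[1-3] = -825.1347 N (compression)
  F[2-3] = -571.8564 N (compression)
  Rx@0 = +1162.7400 N
  Ry@0 = +528.7980 N
  Ry@2 = -23.7180 N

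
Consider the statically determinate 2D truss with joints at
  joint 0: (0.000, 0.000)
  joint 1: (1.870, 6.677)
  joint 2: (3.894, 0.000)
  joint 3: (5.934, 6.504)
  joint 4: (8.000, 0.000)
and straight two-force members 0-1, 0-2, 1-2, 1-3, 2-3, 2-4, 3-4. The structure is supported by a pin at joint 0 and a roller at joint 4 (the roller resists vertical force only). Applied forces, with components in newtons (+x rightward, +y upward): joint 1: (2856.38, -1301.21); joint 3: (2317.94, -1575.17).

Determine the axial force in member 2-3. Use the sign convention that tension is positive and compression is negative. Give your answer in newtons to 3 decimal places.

4330.207

N=5 nodes, M=7 members, R=3 reactions → 2N=10, M+R=10
member 0 (0-1): L=6.9339, (cx,cy)=(0.2697,0.9629)
member 1 (0-2): L=3.8940, (cx,cy)=(1.0000,0.0000)
member 2 (1-2): L=6.9770, (cx,cy)=(0.2901,-0.9570)
member 3 (1-3): L=4.0677, (cx,cy)=(0.9991,-0.0425)
member 4 (2-3): L=6.8164, (cx,cy)=(0.2993,0.9542)
member 5 (2-4): L=4.1060, (cx,cy)=(1.0000,0.0000)
member 6 (3-4): L=6.8242, (cx,cy)=(0.3027,-0.9531)
solve A·x = −loads:
  F[0-1] = +2974.8781 N (tension)
  F[0-2] = +4372.0288 N (tension)
  F[1-2] = -4317.3939 N (compression)
  F[1-3] = -802.3608 N (compression)
  F[2-3] = +4330.2067 N (tension)
  F[2-4] = +1823.6426 N (tension)
  F[3-4] = -6023.7128 N (compression)
  Rx@0 = -5174.3200 N
  Ry@0 = -2864.6516 N
  Ry@4 = +5741.0316 N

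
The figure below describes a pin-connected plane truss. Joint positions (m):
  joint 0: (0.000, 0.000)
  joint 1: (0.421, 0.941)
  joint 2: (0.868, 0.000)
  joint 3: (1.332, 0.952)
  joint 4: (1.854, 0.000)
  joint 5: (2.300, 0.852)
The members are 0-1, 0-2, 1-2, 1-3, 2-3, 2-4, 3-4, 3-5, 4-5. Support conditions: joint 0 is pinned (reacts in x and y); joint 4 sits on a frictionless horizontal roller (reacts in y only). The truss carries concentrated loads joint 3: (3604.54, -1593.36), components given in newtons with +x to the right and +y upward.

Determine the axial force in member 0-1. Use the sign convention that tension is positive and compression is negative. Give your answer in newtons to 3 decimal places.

1536.202

N=6 nodes, M=9 members, R=3 reactions → 2N=12, M+R=12
member 0 (0-1): L=1.0309, (cx,cy)=(0.4084,0.9128)
member 1 (0-2): L=0.8680, (cx,cy)=(1.0000,0.0000)
member 2 (1-2): L=1.0418, (cx,cy)=(0.4291,-0.9033)
member 3 (1-3): L=0.9111, (cx,cy)=(0.9999,0.0121)
member 4 (2-3): L=1.0591, (cx,cy)=(0.4381,0.8989)
member 5 (2-4): L=0.9860, (cx,cy)=(1.0000,0.0000)
member 6 (3-4): L=1.0857, (cx,cy)=(0.4808,-0.8768)
member 7 (3-5): L=0.9732, (cx,cy)=(0.9947,-0.1028)
member 8 (4-5): L=0.9617, (cx,cy)=(0.4638,0.8860)
solve A·x = −loads:
  F[0-1] = +1536.2024 N (tension)
  F[0-2] = +2977.1744 N (tension)
  F[1-2] = -1535.2359 N (compression)
  F[1-3] = +1286.1929 N (tension)
  F[2-3] = +1542.6731 N (tension)
  F[2-4] = +1642.5558 N (tension)
  F[3-4] = -3416.3903 N (compression)
  F[3-5] = -0.0000 N (compression)
  F[4-5] = +0.0000 N (tension)
  Rx@0 = -3604.5400 N
  Ry@0 = -1402.2590 N
  Ry@4 = +2995.6190 N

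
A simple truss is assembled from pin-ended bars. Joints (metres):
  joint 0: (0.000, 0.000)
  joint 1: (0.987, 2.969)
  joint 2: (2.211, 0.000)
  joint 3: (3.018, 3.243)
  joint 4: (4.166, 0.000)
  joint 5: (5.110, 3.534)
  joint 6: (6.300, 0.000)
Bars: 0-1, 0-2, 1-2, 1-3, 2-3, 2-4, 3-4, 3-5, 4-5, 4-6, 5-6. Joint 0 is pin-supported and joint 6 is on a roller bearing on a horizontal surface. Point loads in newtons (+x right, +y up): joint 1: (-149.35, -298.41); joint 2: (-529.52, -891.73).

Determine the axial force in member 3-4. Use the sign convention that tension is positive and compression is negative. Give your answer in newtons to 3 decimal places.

-333.689

N=7 nodes, M=11 members, R=3 reactions → 2N=14, M+R=14
member 0 (0-1): L=3.1288, (cx,cy)=(0.3155,0.9489)
member 1 (0-2): L=2.2110, (cx,cy)=(1.0000,0.0000)
member 2 (1-2): L=3.2114, (cx,cy)=(0.3811,-0.9245)
member 3 (1-3): L=2.0494, (cx,cy)=(0.9910,0.1337)
member 4 (2-3): L=3.3419, (cx,cy)=(0.2415,0.9704)
member 5 (2-4): L=1.9550, (cx,cy)=(1.0000,0.0000)
member 6 (3-4): L=3.4402, (cx,cy)=(0.3337,-0.9427)
member 7 (3-5): L=2.1121, (cx,cy)=(0.9905,0.1378)
member 8 (4-5): L=3.6579, (cx,cy)=(0.2581,0.9661)
member 9 (4-6): L=2.1340, (cx,cy)=(1.0000,0.0000)
member 10 (5-6): L=3.7290, (cx,cy)=(0.3191,-0.9477)
solve A·x = −loads:
  F[0-1] = -949.2905 N (compression)
  F[0-2] = -379.4063 N (compression)
  F[1-2] = +596.5112 N (tension)
  F[1-3] = -380.8883 N (compression)
  F[2-3] = +350.6217 N (tension)
  F[2-4] = +292.8009 N (tension)
  F[3-4] = -333.6887 N (compression)
  F[3-5] = -183.1954 N (compression)
  F[4-5] = +325.5903 N (tension)
  F[4-6] = +97.4229 N (tension)
  F[5-6] = -305.2837 N (compression)
  Rx@0 = +678.8700 N
  Ry@0 = +900.8185 N
  Ry@6 = +289.3215 N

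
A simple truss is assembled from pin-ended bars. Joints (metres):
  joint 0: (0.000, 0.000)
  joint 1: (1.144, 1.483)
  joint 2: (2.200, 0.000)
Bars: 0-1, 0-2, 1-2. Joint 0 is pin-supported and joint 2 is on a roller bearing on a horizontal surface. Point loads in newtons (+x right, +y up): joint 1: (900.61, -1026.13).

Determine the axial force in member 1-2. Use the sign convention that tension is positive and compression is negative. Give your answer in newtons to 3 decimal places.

N=3 nodes, M=3 members, R=3 reactions → 2N=6, M+R=6
member 0 (0-1): L=1.8730, (cx,cy)=(0.6108,0.7918)
member 1 (0-2): L=2.2000, (cx,cy)=(1.0000,0.0000)
member 2 (1-2): L=1.8206, (cx,cy)=(0.5800,-0.8146)
solve A·x = −loads:
  F[0-1] = +144.6730 N (tension)
  F[0-2] = +812.2446 N (tension)
  F[1-2] = -1400.3191 N (compression)
  Rx@0 = -900.6100 N
  Ry@0 = -114.5506 N
  Ry@2 = +1140.6806 N

-1400.319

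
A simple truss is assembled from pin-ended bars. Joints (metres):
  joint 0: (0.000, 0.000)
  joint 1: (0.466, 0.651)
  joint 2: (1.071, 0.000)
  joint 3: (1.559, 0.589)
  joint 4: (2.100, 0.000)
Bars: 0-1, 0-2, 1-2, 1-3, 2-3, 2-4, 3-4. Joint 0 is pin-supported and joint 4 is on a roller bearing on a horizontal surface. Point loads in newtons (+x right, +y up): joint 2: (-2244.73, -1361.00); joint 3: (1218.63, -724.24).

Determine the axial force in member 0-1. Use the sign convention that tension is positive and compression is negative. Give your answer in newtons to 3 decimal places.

-629.252

N=5 nodes, M=7 members, R=3 reactions → 2N=10, M+R=10
member 0 (0-1): L=0.8006, (cx,cy)=(0.5821,0.8131)
member 1 (0-2): L=1.0710, (cx,cy)=(1.0000,0.0000)
member 2 (1-2): L=0.8887, (cx,cy)=(0.6808,-0.7325)
member 3 (1-3): L=1.0948, (cx,cy)=(0.9984,-0.0566)
member 4 (2-3): L=0.7649, (cx,cy)=(0.6380,0.7700)
member 5 (2-4): L=1.0290, (cx,cy)=(1.0000,0.0000)
member 6 (3-4): L=0.7998, (cx,cy)=(0.6765,-0.7365)
solve A·x = −loads:
  F[0-1] = -629.2519 N (compression)
  F[0-2] = -659.8345 N (compression)
  F[1-2] = +767.3289 N (tension)
  F[1-3] = -890.0556 N (compression)
  F[2-3] = +1037.5068 N (tension)
  F[2-4] = +1445.3322 N (tension)
  F[3-4] = -2136.6103 N (compression)
  Rx@0 = +1026.1000 N
  Ry@0 = +511.6713 N
  Ry@4 = +1573.5687 N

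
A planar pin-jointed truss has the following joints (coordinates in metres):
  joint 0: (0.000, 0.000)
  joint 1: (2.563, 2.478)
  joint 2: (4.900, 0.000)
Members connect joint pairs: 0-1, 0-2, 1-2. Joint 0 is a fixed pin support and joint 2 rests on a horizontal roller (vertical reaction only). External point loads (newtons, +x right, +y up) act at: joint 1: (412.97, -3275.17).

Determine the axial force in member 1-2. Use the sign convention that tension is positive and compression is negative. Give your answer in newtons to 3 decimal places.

N=3 nodes, M=3 members, R=3 reactions → 2N=6, M+R=6
member 0 (0-1): L=3.5650, (cx,cy)=(0.7189,0.6951)
member 1 (0-2): L=4.9000, (cx,cy)=(1.0000,0.0000)
member 2 (1-2): L=3.4062, (cx,cy)=(0.6861,-0.7275)
solve A·x = −loads:
  F[0-1] = -1946.8279 N (compression)
  F[0-2] = +1812.5984 N (tension)
  F[1-2] = -2641.8630 N (compression)
  Rx@0 = -412.9700 N
  Ry@0 = +1353.2107 N
  Ry@2 = +1921.9593 N

-2641.863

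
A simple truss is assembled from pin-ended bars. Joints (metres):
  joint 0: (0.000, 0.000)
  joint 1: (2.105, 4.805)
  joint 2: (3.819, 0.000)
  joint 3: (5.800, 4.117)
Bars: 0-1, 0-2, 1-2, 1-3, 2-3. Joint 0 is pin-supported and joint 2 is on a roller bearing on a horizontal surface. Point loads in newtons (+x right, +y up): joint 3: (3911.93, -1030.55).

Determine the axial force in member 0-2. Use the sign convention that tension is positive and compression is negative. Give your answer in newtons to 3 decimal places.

1830.258

N=4 nodes, M=5 members, R=3 reactions → 2N=8, M+R=8
member 0 (0-1): L=5.2459, (cx,cy)=(0.4013,0.9160)
member 1 (0-2): L=3.8190, (cx,cy)=(1.0000,0.0000)
member 2 (1-2): L=5.1016, (cx,cy)=(0.3360,-0.9419)
member 3 (1-3): L=3.7585, (cx,cy)=(0.9831,-0.1831)
member 4 (2-3): L=4.5688, (cx,cy)=(0.4336,0.9011)
solve A·x = −loads:
  F[0-1] = +5187.7252 N (tension)
  F[0-2] = +1830.2578 N (tension)
  F[1-2] = -5844.7400 N (compression)
  F[1-3] = +4114.8941 N (tension)
  F[2-3] = -307.7459 N (compression)
  Rx@0 = -3911.9300 N
  Ry@0 = -4751.7506 N
  Ry@2 = +5782.3006 N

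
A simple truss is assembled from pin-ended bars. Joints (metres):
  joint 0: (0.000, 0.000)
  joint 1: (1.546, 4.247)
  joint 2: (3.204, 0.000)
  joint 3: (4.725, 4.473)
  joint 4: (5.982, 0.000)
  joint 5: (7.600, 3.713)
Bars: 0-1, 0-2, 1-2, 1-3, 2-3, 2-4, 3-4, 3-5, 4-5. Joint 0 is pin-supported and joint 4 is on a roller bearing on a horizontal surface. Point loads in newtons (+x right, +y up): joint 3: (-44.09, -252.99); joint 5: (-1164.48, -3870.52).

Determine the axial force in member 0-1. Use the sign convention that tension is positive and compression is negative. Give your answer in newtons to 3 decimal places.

N=6 nodes, M=9 members, R=3 reactions → 2N=12, M+R=12
member 0 (0-1): L=4.5196, (cx,cy)=(0.3421,0.9397)
member 1 (0-2): L=3.2040, (cx,cy)=(1.0000,0.0000)
member 2 (1-2): L=4.5592, (cx,cy)=(0.3637,-0.9315)
member 3 (1-3): L=3.1870, (cx,cy)=(0.9975,0.0709)
member 4 (2-3): L=4.7245, (cx,cy)=(0.3219,0.9468)
member 5 (2-4): L=2.7780, (cx,cy)=(1.0000,0.0000)
member 6 (3-4): L=4.6463, (cx,cy)=(0.2705,-0.9627)
member 7 (3-5): L=2.9738, (cx,cy)=(0.9668,-0.2556)
member 8 (4-5): L=4.0502, (cx,cy)=(0.3995,0.9167)
solve A·x = −loads:
  F[0-1] = +253.2515 N (tension)
  F[0-2] = -1295.1979 N (compression)
  F[1-2] = -242.1350 N (compression)
  F[1-3] = +175.1244 N (tension)
  F[2-3] = +238.2397 N (tension)
  F[2-4] = -1459.9516 N (compression)
  F[3-4] = -638.5513 N (compression)
  F[3-5] = +484.3087 N (tension)
  F[4-5] = -4087.0319 N (compression)
  Rx@0 = +1208.5700 N
  Ry@0 = -237.9746 N
  Ry@4 = +4361.4846 N

253.251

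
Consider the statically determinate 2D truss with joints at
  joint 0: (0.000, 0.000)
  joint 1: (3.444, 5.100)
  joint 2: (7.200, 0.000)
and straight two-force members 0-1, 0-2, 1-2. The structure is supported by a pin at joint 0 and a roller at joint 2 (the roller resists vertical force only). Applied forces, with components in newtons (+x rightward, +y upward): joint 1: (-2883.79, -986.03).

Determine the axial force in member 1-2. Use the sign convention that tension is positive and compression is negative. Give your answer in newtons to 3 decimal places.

1951.113

N=3 nodes, M=3 members, R=3 reactions → 2N=6, M+R=6
member 0 (0-1): L=6.1540, (cx,cy)=(0.5596,0.8287)
member 1 (0-2): L=7.2000, (cx,cy)=(1.0000,0.0000)
member 2 (1-2): L=6.3338, (cx,cy)=(0.5930,-0.8052)
solve A·x = −loads:
  F[0-1] = -3085.4997 N (compression)
  F[0-2] = -1157.0200 N (compression)
  F[1-2] = +1951.1130 N (tension)
  Rx@0 = +2883.7900 N
  Ry@0 = +2557.0636 N
  Ry@2 = -1571.0336 N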